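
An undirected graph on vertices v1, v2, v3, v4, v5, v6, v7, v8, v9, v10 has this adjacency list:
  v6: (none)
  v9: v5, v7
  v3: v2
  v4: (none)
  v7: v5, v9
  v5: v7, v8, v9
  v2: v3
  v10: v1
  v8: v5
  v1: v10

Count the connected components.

5

From v1: component {v1, v10}.
From v2: component {v2, v3}.
From v4: component {v4}.
From v5: component {v5, v7, v8, v9}.
From v6: component {v6}.
That's 5 components.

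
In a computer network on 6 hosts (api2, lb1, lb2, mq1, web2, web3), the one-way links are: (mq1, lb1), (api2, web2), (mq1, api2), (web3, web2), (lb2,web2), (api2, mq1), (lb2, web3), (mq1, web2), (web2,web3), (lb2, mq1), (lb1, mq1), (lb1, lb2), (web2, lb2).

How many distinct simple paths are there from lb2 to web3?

lb2→mq1→api2→web2→web3
lb2→mq1→web2→web3
lb2→web2→web3
lb2→web3

4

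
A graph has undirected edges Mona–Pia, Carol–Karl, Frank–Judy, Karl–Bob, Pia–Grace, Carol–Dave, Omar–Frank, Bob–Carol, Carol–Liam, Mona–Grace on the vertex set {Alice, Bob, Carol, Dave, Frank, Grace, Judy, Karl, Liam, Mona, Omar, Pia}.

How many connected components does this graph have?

From Alice: component {Alice}.
From Bob: component {Bob, Carol, Dave, Karl, Liam}.
From Frank: component {Frank, Judy, Omar}.
From Grace: component {Grace, Mona, Pia}.
That's 4 components.

4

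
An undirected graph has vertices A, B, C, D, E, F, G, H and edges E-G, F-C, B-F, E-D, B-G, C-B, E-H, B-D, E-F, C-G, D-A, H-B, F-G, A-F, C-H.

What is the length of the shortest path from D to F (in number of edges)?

Distance 0: D.
Distance 1: A, B, E.
Distance 2: C, F, G, H — contains F.

2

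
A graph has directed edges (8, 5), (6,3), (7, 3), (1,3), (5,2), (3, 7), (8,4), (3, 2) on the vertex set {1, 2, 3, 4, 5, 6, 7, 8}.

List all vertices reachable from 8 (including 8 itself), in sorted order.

Start at 8.
Its neighbours: 4, 5.
Then their neighbours: 2.
Nothing further is reachable.

2, 4, 5, 8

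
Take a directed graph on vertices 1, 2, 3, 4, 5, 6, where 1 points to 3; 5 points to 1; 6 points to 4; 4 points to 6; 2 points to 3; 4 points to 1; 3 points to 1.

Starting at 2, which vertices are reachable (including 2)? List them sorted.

Start at 2.
Its neighbours: 3.
Then their neighbours: 1.
Nothing further is reachable.

1, 2, 3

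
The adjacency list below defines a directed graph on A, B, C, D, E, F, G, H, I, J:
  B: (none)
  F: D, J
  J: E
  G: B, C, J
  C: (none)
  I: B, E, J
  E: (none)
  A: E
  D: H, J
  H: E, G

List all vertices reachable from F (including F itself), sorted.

B, C, D, E, F, G, H, J

Start at F.
Its neighbours: D, J.
Then their neighbours: E, H.
Then next layer: G.
Then next layer: B, C.
Nothing further is reachable.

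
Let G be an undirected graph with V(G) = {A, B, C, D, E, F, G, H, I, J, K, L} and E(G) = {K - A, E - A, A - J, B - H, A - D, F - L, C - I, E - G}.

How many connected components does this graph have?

4

From A: component {A, D, E, G, J, K}.
From B: component {B, H}.
From C: component {C, I}.
From F: component {F, L}.
That's 4 components.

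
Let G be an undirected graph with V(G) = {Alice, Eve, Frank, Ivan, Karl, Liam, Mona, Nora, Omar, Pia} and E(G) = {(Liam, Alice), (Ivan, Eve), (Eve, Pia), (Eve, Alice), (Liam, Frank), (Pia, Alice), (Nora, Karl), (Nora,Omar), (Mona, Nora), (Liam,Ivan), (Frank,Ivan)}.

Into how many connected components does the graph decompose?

From Alice: component {Alice, Eve, Frank, Ivan, Liam, Pia}.
From Karl: component {Karl, Mona, Nora, Omar}.
That's 2 components.

2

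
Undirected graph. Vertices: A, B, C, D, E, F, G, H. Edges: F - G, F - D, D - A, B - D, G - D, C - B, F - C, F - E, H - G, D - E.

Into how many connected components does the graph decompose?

1

From A: component {A, B, C, D, E, F, G, H}.
That's 1 component.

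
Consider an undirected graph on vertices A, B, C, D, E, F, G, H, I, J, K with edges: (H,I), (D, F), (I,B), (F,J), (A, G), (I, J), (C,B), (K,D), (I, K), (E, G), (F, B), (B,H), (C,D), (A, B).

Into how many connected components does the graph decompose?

1

From A: component {A, B, C, D, E, F, G, H, I, J, K}.
That's 1 component.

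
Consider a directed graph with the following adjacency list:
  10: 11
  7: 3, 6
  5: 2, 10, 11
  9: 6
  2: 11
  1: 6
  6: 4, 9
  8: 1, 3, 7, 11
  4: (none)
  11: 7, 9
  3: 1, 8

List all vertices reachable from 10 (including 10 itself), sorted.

1, 3, 4, 6, 7, 8, 9, 10, 11

Start at 10.
Its neighbours: 11.
Then their neighbours: 7, 9.
Then next layer: 3, 6.
Then next layer: 1, 4, 8.
Nothing further is reachable.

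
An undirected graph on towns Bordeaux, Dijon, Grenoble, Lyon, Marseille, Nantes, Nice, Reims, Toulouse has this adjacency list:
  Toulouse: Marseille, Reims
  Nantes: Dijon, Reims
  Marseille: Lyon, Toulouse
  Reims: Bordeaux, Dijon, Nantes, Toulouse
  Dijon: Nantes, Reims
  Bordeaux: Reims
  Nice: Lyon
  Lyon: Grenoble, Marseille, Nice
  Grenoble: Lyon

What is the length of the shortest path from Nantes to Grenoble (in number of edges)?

Distance 0: Nantes.
Distance 1: Dijon, Reims.
Distance 2: Bordeaux, Toulouse.
Distance 3: Marseille.
Distance 4: Lyon.
Distance 5: Grenoble, Nice — contains Grenoble.

5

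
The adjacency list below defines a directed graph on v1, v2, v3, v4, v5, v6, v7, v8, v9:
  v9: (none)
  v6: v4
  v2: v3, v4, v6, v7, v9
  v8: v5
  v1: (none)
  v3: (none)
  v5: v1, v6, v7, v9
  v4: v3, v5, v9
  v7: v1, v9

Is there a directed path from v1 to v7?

v1 has no outgoing edges, so nothing is reachable from it.

No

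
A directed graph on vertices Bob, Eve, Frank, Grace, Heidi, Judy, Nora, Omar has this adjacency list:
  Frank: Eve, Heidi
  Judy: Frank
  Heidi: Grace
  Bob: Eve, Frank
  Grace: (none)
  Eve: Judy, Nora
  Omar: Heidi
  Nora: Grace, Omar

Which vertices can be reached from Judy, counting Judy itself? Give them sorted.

Eve, Frank, Grace, Heidi, Judy, Nora, Omar

Start at Judy.
Its neighbours: Frank.
Then their neighbours: Eve, Heidi.
Then next layer: Grace, Nora.
Then next layer: Omar.
Nothing further is reachable.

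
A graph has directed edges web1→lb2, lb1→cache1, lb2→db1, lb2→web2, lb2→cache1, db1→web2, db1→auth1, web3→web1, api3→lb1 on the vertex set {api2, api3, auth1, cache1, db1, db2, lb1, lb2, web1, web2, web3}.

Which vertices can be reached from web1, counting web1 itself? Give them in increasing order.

Start at web1.
Its neighbours: lb2.
Then their neighbours: cache1, db1, web2.
Then next layer: auth1.
Nothing further is reachable.

auth1, cache1, db1, lb2, web1, web2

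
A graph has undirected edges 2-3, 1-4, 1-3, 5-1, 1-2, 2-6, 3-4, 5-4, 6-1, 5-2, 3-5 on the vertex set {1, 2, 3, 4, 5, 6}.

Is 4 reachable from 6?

Explore from 6.
Distance 1: reach 1, 2.
Distance 2: reach 3, 4, 5.
Found 4.

Yes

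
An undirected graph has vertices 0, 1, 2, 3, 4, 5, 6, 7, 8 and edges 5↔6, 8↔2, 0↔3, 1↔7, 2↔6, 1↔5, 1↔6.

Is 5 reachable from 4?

4 has no edges, so nothing is reachable from it.

No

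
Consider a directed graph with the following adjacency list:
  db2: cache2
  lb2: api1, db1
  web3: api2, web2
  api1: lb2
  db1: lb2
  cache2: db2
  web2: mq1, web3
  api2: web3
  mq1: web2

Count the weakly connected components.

From api1: component {api1, db1, lb2}.
From api2: component {api2, mq1, web2, web3}.
From cache2: component {cache2, db2}.
That's 3 components.

3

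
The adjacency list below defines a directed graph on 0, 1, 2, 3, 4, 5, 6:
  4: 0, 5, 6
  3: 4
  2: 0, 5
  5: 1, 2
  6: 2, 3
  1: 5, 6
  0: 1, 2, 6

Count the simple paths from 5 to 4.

3

5→1→6→3→4
5→2→0→1→6→3→4
5→2→0→6→3→4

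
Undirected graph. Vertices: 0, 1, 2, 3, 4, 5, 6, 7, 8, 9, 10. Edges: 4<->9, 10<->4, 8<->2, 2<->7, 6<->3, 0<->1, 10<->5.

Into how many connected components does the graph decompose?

4

From 0: component {0, 1}.
From 2: component {2, 7, 8}.
From 3: component {3, 6}.
From 4: component {4, 5, 9, 10}.
That's 4 components.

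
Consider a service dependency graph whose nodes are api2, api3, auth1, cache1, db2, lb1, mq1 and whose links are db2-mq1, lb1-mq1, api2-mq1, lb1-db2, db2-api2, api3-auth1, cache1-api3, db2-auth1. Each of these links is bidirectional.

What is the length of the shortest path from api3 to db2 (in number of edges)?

2

Distance 0: api3.
Distance 1: auth1, cache1.
Distance 2: db2 — contains db2.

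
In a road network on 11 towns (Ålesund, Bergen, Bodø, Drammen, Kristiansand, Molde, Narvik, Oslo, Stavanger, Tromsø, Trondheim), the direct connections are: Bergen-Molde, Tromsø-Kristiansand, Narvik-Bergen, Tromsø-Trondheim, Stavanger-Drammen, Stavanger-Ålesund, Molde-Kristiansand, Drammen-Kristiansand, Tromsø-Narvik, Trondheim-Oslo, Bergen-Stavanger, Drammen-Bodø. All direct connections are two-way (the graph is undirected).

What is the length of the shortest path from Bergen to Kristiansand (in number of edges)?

Distance 0: Bergen.
Distance 1: Molde, Narvik, Stavanger.
Distance 2: Ålesund, Drammen, Kristiansand, Tromsø — contains Kristiansand.

2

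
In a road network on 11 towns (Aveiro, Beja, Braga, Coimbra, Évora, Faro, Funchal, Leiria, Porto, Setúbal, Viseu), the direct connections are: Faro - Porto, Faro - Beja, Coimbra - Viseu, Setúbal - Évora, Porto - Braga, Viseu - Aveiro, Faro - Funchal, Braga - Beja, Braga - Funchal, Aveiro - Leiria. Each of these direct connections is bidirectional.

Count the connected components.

From Aveiro: component {Aveiro, Coimbra, Leiria, Viseu}.
From Beja: component {Beja, Braga, Faro, Funchal, Porto}.
From Évora: component {Évora, Setúbal}.
That's 3 components.

3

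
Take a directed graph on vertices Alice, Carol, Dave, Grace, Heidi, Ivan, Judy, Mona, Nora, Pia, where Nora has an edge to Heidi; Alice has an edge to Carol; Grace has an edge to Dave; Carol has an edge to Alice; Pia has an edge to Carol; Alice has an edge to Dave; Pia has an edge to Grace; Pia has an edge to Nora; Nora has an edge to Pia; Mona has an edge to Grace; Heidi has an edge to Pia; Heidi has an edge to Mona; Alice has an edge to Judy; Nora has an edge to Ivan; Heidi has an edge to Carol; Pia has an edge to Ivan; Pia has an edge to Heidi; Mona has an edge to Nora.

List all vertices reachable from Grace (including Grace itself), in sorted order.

Dave, Grace

Start at Grace.
Its neighbours: Dave.
Nothing further is reachable.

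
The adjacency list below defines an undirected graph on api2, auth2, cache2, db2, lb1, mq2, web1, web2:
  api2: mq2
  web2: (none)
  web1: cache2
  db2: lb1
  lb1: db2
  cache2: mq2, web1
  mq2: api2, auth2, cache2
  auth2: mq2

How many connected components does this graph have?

3

From api2: component {api2, auth2, cache2, mq2, web1}.
From db2: component {db2, lb1}.
From web2: component {web2}.
That's 3 components.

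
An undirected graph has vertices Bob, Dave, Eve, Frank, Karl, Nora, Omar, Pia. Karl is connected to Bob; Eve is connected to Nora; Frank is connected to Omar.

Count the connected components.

From Bob: component {Bob, Karl}.
From Dave: component {Dave}.
From Eve: component {Eve, Nora}.
From Frank: component {Frank, Omar}.
From Pia: component {Pia}.
That's 5 components.

5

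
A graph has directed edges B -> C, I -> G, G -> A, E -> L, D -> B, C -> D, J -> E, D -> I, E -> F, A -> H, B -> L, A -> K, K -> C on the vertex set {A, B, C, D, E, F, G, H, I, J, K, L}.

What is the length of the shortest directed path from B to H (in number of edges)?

Distance 0: B.
Distance 1: C, L.
Distance 2: D.
Distance 3: I.
Distance 4: G.
Distance 5: A.
Distance 6: H, K — contains H.

6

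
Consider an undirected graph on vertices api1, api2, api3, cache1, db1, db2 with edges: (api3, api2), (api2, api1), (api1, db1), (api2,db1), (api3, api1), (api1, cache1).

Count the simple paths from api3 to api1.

3

api3–api1
api3–api2–api1
api3–api2–db1–api1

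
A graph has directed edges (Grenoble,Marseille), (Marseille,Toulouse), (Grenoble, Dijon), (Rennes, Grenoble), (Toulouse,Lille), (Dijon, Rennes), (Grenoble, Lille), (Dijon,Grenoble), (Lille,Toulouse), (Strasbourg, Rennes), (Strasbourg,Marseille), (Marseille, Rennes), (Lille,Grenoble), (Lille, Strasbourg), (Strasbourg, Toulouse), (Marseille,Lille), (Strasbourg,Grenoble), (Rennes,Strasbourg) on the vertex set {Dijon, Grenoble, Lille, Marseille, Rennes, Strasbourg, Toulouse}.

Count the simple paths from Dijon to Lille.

13

Dijon→Grenoble→Lille
Dijon→Grenoble→Marseille→Lille
Dijon→Grenoble→Marseille→Rennes→Strasbourg→Toulouse→Lille
Dijon→Grenoble→Marseille→Toulouse→Lille
Dijon→Rennes→Grenoble→Lille
Dijon→Rennes→Grenoble→Marseille→Lille
Dijon→Rennes→Grenoble→Marseille→Toulouse→Lille
Dijon→Rennes→Strasbourg→Grenoble→Lille
Dijon→Rennes→Strasbourg→Grenoble→Marseille→Lille
Dijon→Rennes→Strasbourg→Grenoble→Marseille→Toulouse→Lille
Dijon→Rennes→Strasbourg→Marseille→Lille
Dijon→Rennes→Strasbourg→Marseille→Toulouse→Lille
Dijon→Rennes→Strasbourg→Toulouse→Lille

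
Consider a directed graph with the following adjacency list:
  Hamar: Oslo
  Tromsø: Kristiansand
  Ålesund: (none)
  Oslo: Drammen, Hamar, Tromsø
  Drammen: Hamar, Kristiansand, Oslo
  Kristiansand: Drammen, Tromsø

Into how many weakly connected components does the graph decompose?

From Ålesund: component {Ålesund}.
From Drammen: component {Drammen, Hamar, Kristiansand, Oslo, Tromsø}.
That's 2 components.

2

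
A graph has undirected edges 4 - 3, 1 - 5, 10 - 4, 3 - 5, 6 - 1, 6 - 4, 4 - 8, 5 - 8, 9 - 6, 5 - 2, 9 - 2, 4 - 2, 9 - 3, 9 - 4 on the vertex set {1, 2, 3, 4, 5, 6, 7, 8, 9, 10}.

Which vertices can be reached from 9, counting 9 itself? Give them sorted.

1, 2, 3, 4, 5, 6, 8, 9, 10

Start at 9.
Its neighbours: 2, 3, 4, 6.
Then their neighbours: 1, 5, 8, 10.
Nothing further is reachable.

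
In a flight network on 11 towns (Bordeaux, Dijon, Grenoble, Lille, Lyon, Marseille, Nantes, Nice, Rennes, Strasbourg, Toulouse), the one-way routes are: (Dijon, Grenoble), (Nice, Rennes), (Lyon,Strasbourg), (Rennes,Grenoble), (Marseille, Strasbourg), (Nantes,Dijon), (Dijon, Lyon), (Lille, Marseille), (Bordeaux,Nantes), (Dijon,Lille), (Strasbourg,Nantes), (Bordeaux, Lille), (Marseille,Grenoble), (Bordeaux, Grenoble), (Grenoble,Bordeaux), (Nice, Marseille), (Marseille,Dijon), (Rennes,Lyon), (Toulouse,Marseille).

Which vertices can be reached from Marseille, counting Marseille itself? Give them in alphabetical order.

Bordeaux, Dijon, Grenoble, Lille, Lyon, Marseille, Nantes, Strasbourg

Start at Marseille.
Its neighbours: Dijon, Grenoble, Strasbourg.
Then their neighbours: Bordeaux, Lille, Lyon, Nantes.
Nothing further is reachable.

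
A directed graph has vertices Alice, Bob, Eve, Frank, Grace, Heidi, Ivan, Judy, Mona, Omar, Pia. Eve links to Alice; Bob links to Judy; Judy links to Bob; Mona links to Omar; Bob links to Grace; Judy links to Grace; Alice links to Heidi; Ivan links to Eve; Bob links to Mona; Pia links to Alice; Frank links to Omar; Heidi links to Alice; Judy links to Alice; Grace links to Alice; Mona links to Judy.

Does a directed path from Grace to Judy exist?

Explore from Grace.
Distance 1: reach Alice.
Distance 2: reach Heidi.
The search from Grace is exhausted; no directed path reaches Judy.

No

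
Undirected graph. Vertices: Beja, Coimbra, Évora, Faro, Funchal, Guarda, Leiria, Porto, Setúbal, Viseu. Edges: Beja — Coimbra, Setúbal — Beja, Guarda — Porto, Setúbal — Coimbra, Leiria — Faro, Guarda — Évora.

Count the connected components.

From Beja: component {Beja, Coimbra, Setúbal}.
From Évora: component {Évora, Guarda, Porto}.
From Faro: component {Faro, Leiria}.
From Funchal: component {Funchal}.
From Viseu: component {Viseu}.
That's 5 components.

5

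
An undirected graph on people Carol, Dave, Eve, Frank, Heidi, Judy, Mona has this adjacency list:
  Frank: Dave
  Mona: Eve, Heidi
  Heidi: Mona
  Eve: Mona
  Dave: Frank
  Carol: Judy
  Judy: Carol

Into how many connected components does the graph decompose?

From Carol: component {Carol, Judy}.
From Dave: component {Dave, Frank}.
From Eve: component {Eve, Heidi, Mona}.
That's 3 components.

3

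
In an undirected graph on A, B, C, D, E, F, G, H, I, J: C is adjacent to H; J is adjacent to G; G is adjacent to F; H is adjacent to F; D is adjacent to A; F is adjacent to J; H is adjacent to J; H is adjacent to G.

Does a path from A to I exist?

No

Explore from A.
Distance 1: reach D.
The search is exhausted without reaching I; it lies in a different component.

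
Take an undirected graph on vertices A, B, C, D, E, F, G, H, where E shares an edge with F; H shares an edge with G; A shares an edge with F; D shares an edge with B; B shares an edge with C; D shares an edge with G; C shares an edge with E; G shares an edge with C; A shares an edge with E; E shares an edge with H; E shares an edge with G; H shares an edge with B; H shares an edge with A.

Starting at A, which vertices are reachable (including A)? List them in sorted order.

A, B, C, D, E, F, G, H

Start at A.
Its neighbours: E, F, H.
Then their neighbours: B, C, G.
Then next layer: D.
Every vertex is now reached.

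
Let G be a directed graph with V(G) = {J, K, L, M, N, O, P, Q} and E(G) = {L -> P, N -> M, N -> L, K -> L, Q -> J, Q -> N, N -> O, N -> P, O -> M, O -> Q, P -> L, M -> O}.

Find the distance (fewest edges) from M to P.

Distance 0: M.
Distance 1: O.
Distance 2: Q.
Distance 3: J, N.
Distance 4: L, P — contains P.

4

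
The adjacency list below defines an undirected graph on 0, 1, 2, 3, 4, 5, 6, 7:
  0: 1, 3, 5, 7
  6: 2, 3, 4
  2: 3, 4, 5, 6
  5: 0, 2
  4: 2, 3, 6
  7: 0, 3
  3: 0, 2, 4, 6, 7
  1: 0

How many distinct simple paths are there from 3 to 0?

7

3–0
3–2–5–0
3–4–2–5–0
3–4–6–2–5–0
3–6–2–5–0
3–6–4–2–5–0
3–7–0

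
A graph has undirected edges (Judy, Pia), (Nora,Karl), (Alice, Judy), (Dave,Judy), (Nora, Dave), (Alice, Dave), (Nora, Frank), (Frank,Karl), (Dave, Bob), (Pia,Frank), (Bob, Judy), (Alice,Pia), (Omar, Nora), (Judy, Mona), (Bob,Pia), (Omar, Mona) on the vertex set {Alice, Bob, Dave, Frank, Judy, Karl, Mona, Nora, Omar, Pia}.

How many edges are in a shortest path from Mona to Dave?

Distance 0: Mona.
Distance 1: Judy, Omar.
Distance 2: Alice, Bob, Dave, Nora, Pia — contains Dave.

2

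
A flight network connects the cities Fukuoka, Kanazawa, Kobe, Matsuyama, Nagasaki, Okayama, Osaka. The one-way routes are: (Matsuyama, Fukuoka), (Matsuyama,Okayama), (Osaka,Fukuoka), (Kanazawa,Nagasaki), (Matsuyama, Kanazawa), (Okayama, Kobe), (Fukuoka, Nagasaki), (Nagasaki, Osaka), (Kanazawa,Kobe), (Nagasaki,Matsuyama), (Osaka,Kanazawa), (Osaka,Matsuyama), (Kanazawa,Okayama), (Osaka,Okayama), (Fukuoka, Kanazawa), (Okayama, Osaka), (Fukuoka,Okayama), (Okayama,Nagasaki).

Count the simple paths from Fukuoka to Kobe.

Fukuoka→Kanazawa→Kobe
Fukuoka→Kanazawa→Nagasaki→Matsuyama→Okayama→Kobe
Fukuoka→Kanazawa→Nagasaki→Osaka→Matsuyama→Okayama→Kobe
Fukuoka→Kanazawa→Nagasaki→Osaka→Okayama→Kobe
Fukuoka→Kanazawa→Okayama→Kobe
Fukuoka→Nagasaki→Matsuyama→Kanazawa→Kobe
Fukuoka→Nagasaki→Matsuyama→Kanazawa→Okayama→Kobe
Fukuoka→Nagasaki→Matsuyama→Okayama→Kobe
... and 13 more.

21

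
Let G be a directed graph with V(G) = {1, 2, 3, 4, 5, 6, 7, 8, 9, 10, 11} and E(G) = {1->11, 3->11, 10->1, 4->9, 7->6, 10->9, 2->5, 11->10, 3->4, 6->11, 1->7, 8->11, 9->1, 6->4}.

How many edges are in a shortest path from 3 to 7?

4

Distance 0: 3.
Distance 1: 4, 11.
Distance 2: 9, 10.
Distance 3: 1.
Distance 4: 7 — contains 7.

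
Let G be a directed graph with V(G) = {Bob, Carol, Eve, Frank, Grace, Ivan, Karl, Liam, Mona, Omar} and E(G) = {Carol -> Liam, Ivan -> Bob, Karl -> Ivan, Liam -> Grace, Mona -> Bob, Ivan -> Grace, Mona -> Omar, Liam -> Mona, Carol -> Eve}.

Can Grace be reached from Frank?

No

Frank has no outgoing edges, so nothing is reachable from it.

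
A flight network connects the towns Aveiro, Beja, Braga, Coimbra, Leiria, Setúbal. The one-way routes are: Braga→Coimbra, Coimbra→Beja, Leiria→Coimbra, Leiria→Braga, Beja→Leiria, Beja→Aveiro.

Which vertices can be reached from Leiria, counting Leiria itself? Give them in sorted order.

Start at Leiria.
Its neighbours: Braga, Coimbra.
Then their neighbours: Beja.
Then next layer: Aveiro.
Nothing further is reachable.

Aveiro, Beja, Braga, Coimbra, Leiria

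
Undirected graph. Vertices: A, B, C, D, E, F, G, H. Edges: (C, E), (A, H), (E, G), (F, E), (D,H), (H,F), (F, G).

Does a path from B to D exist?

No

B has no edges, so nothing is reachable from it.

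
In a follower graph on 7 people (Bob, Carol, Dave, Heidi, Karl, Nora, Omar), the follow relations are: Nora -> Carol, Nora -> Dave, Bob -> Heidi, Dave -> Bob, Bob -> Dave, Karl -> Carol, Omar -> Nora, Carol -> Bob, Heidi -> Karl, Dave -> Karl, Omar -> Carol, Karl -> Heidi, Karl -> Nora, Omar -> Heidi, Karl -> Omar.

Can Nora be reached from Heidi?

Explore from Heidi.
Distance 1: reach Karl.
Distance 2: reach Carol, Nora, Omar.
Found Nora.

Yes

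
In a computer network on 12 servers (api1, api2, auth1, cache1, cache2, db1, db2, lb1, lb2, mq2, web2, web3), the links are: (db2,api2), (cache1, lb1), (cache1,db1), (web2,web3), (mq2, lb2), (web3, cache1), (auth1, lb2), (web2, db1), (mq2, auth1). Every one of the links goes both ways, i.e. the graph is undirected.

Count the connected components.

5

From api1: component {api1}.
From api2: component {api2, db2}.
From auth1: component {auth1, lb2, mq2}.
From cache1: component {cache1, db1, lb1, web2, web3}.
From cache2: component {cache2}.
That's 5 components.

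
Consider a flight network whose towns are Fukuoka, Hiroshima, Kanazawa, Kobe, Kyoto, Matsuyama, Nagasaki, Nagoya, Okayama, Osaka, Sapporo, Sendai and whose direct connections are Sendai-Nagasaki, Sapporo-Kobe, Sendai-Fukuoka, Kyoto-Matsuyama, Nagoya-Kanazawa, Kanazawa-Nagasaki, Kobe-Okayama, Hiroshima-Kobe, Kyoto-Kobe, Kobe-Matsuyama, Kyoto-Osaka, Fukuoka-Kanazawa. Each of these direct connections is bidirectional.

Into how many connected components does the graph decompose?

From Fukuoka: component {Fukuoka, Kanazawa, Nagasaki, Nagoya, Sendai}.
From Hiroshima: component {Hiroshima, Kobe, Kyoto, Matsuyama, Okayama, Osaka, Sapporo}.
That's 2 components.

2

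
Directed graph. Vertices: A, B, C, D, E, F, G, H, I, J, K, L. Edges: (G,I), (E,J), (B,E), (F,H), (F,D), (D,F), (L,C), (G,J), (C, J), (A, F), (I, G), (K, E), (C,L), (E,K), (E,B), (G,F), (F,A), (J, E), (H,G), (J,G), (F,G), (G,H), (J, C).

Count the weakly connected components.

1

From A: component {A, B, C, D, E, F, G, H, I, J, K, L}.
That's 1 component.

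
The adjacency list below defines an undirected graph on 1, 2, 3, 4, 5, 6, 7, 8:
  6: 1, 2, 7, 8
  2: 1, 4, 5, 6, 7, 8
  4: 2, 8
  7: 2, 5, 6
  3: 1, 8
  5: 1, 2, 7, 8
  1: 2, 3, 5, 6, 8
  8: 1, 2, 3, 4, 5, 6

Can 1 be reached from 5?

Yes

Explore from 5.
Distance 1: reach 1, 2, 7, 8.
Found 1.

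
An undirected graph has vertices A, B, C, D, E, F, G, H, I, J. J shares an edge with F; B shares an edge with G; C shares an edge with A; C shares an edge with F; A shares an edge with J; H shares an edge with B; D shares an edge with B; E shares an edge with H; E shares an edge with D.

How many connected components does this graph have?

From A: component {A, C, F, J}.
From B: component {B, D, E, G, H}.
From I: component {I}.
That's 3 components.

3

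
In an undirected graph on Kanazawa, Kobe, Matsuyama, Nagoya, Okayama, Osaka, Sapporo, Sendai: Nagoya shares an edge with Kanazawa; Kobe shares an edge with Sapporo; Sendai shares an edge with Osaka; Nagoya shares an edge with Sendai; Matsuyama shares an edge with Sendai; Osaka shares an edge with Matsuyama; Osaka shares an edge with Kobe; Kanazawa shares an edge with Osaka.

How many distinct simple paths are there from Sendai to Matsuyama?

3

Sendai–Matsuyama
Sendai–Nagoya–Kanazawa–Osaka–Matsuyama
Sendai–Osaka–Matsuyama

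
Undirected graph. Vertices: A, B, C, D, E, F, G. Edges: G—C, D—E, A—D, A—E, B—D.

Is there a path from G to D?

Explore from G.
Distance 1: reach C.
The search is exhausted without reaching D; it lies in a different component.

No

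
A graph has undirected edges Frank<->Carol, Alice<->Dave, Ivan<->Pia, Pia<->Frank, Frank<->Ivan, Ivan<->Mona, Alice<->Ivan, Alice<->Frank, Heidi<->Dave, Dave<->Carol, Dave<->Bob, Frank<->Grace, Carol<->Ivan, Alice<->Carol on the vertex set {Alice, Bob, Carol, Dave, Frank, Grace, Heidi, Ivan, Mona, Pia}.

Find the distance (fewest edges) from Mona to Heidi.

Distance 0: Mona.
Distance 1: Ivan.
Distance 2: Alice, Carol, Frank, Pia.
Distance 3: Dave, Grace.
Distance 4: Bob, Heidi — contains Heidi.

4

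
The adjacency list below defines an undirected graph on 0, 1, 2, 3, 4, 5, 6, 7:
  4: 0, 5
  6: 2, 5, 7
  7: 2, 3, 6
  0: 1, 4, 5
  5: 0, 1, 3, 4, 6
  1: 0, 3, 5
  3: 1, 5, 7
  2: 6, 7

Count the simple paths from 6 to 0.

16

6–2–7–3–1–0
6–2–7–3–1–5–0
6–2–7–3–1–5–4–0
6–2–7–3–5–0
6–2–7–3–5–1–0
6–2–7–3–5–4–0
6–5–0
6–5–1–0
... and 8 more.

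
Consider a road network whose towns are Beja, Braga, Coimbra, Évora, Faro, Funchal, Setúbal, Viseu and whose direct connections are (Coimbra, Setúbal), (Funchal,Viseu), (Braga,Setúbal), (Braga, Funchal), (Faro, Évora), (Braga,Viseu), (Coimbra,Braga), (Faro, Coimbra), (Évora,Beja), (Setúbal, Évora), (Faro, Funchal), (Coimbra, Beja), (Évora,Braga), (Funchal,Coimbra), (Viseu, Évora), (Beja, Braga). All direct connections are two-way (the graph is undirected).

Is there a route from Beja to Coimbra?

Yes

Explore from Beja.
Distance 1: reach Braga, Coimbra, Évora.
Found Coimbra.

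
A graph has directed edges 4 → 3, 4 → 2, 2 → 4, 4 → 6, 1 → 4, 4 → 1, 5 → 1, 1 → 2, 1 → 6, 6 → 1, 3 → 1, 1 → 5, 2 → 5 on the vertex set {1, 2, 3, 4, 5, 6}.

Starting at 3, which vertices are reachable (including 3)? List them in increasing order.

Start at 3.
Its neighbours: 1.
Then their neighbours: 2, 4, 5, 6.
Every vertex is now reached.

1, 2, 3, 4, 5, 6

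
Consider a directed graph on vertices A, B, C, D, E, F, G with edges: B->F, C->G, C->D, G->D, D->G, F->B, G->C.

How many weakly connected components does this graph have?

From A: component {A}.
From B: component {B, F}.
From C: component {C, D, G}.
From E: component {E}.
That's 4 components.

4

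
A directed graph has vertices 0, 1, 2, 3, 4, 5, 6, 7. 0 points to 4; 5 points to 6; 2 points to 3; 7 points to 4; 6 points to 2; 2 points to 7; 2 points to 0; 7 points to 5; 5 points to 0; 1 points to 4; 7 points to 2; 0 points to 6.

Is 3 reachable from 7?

Yes

Explore from 7.
Distance 1: reach 2, 4, 5.
Distance 2: reach 0, 3, 6.
Found 3.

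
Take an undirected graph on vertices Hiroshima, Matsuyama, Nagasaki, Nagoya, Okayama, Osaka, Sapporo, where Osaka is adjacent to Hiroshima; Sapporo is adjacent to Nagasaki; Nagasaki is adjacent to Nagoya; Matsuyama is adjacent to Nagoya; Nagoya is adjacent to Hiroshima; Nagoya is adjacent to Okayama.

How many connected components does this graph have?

From Hiroshima: component {Hiroshima, Matsuyama, Nagasaki, Nagoya, Okayama, Osaka, Sapporo}.
That's 1 component.

1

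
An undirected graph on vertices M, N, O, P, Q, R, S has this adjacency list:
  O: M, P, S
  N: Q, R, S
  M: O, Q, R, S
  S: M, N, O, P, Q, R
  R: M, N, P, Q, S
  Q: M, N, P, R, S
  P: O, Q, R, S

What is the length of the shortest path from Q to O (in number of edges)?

Distance 0: Q.
Distance 1: M, N, P, R, S.
Distance 2: O — contains O.

2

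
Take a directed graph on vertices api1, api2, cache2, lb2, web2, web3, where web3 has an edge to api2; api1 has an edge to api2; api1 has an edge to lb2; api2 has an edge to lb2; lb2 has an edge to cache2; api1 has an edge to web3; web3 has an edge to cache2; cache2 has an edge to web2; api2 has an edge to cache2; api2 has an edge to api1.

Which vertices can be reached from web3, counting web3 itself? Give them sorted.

api1, api2, cache2, lb2, web2, web3

Start at web3.
Its neighbours: api2, cache2.
Then their neighbours: api1, lb2, web2.
Every vertex is now reached.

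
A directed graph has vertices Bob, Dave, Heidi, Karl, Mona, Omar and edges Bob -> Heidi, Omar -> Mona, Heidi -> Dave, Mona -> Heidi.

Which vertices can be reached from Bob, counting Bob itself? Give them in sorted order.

Bob, Dave, Heidi

Start at Bob.
Its neighbours: Heidi.
Then their neighbours: Dave.
Nothing further is reachable.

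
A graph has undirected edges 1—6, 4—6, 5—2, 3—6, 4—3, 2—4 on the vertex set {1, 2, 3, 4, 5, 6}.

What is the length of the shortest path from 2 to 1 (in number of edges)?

Distance 0: 2.
Distance 1: 4, 5.
Distance 2: 3, 6.
Distance 3: 1 — contains 1.

3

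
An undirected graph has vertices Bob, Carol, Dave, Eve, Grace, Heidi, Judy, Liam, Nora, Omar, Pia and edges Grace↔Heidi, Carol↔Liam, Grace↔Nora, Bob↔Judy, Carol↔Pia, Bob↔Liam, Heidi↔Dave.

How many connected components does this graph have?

From Bob: component {Bob, Carol, Judy, Liam, Pia}.
From Dave: component {Dave, Grace, Heidi, Nora}.
From Eve: component {Eve}.
From Omar: component {Omar}.
That's 4 components.

4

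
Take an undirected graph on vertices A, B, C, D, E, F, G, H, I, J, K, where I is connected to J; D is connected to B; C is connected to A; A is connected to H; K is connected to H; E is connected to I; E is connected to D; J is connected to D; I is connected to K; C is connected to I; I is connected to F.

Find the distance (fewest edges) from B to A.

Distance 0: B.
Distance 1: D.
Distance 2: E, J.
Distance 3: I.
Distance 4: C, F, K.
Distance 5: A, H — contains A.

5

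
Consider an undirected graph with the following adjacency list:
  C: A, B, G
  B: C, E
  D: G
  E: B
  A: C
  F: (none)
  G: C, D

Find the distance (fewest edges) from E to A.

Distance 0: E.
Distance 1: B.
Distance 2: C.
Distance 3: A, G — contains A.

3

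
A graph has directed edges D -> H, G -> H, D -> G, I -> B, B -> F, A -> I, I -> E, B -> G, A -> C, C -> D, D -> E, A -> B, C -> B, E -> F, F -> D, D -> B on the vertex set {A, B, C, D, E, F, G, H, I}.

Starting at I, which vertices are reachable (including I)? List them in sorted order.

B, D, E, F, G, H, I

Start at I.
Its neighbours: B, E.
Then their neighbours: F, G.
Then next layer: D, H.
Nothing further is reachable.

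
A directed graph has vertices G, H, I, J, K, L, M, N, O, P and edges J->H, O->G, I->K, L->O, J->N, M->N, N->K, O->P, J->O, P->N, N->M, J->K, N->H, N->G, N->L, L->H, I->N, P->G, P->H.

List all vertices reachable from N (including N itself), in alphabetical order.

G, H, K, L, M, N, O, P

Start at N.
Its neighbours: G, H, K, L, M.
Then their neighbours: O.
Then next layer: P.
Nothing further is reachable.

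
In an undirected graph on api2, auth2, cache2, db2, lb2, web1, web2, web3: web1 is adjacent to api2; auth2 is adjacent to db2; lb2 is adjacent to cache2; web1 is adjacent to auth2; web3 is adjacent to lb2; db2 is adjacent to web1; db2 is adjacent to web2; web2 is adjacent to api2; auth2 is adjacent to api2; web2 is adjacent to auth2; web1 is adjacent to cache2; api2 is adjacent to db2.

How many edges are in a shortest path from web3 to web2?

5

Distance 0: web3.
Distance 1: lb2.
Distance 2: cache2.
Distance 3: web1.
Distance 4: api2, auth2, db2.
Distance 5: web2 — contains web2.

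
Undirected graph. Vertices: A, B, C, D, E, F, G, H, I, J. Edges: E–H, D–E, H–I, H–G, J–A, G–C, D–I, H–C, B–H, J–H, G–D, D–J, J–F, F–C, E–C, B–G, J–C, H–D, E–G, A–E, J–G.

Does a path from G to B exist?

Explore from G.
Distance 1: reach B, C, D, E, H, J.
Found B.

Yes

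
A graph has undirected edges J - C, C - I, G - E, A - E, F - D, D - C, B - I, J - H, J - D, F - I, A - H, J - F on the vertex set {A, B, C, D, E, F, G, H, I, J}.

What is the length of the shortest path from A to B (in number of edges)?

5

Distance 0: A.
Distance 1: E, H.
Distance 2: G, J.
Distance 3: C, D, F.
Distance 4: I.
Distance 5: B — contains B.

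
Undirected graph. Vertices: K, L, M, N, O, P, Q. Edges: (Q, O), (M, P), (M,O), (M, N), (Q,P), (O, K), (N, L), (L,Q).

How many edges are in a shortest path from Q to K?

Distance 0: Q.
Distance 1: L, O, P.
Distance 2: K, M, N — contains K.

2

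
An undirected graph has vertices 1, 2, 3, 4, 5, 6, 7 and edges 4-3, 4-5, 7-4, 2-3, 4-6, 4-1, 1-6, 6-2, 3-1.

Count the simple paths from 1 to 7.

5

1–3–2–6–4–7
1–3–4–7
1–4–7
1–6–2–3–4–7
1–6–4–7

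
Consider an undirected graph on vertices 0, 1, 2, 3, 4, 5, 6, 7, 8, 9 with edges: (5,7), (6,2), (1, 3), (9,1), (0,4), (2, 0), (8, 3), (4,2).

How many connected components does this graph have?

3

From 0: component {0, 2, 4, 6}.
From 1: component {1, 3, 8, 9}.
From 5: component {5, 7}.
That's 3 components.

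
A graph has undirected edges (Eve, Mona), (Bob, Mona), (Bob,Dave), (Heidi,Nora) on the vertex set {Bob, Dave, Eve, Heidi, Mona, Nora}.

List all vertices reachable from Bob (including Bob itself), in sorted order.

Start at Bob.
Its neighbours: Dave, Mona.
Then their neighbours: Eve.
Nothing further is reachable.

Bob, Dave, Eve, Mona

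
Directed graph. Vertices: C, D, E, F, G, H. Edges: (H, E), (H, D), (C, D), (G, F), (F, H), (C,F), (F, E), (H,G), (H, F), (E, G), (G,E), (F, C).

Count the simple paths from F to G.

F→E→G
F→H→E→G
F→H→G

3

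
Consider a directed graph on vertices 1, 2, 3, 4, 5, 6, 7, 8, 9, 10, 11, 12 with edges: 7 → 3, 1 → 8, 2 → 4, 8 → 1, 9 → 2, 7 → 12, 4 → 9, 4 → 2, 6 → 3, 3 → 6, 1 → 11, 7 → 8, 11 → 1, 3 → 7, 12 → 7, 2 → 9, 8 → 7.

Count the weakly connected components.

4

From 1: component {1, 3, 6, 7, 8, 11, 12}.
From 2: component {2, 4, 9}.
From 5: component {5}.
From 10: component {10}.
That's 4 components.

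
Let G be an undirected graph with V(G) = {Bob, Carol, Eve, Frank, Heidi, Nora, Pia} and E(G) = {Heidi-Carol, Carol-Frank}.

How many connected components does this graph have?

From Bob: component {Bob}.
From Carol: component {Carol, Frank, Heidi}.
From Eve: component {Eve}.
From Nora: component {Nora}.
From Pia: component {Pia}.
That's 5 components.

5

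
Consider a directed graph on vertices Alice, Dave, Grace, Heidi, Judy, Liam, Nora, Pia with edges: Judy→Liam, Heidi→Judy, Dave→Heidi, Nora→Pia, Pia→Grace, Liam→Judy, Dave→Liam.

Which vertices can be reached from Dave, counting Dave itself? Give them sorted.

Dave, Heidi, Judy, Liam

Start at Dave.
Its neighbours: Heidi, Liam.
Then their neighbours: Judy.
Nothing further is reachable.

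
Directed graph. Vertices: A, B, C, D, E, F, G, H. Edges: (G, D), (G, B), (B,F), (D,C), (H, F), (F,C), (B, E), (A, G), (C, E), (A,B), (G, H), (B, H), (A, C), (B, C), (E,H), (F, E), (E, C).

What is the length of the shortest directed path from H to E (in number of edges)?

Distance 0: H.
Distance 1: F.
Distance 2: C, E — contains E.

2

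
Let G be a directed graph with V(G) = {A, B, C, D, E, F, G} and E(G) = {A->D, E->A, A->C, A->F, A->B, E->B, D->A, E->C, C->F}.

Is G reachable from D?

No

Explore from D.
Distance 1: reach A.
Distance 2: reach B, C, F.
The search from D is exhausted; no directed path reaches G.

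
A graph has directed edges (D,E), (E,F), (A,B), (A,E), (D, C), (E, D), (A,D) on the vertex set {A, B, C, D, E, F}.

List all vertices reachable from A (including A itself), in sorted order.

Start at A.
Its neighbours: B, D, E.
Then their neighbours: C, F.
Every vertex is now reached.

A, B, C, D, E, F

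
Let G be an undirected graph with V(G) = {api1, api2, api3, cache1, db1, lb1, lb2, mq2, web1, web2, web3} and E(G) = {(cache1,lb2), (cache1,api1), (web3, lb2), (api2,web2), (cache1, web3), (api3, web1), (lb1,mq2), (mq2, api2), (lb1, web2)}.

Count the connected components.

From api1: component {api1, cache1, lb2, web3}.
From api2: component {api2, lb1, mq2, web2}.
From api3: component {api3, web1}.
From db1: component {db1}.
That's 4 components.

4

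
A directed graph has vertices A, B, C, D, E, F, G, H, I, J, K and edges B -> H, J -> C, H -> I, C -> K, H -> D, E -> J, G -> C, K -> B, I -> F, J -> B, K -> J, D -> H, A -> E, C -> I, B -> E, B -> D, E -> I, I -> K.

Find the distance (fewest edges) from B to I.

Distance 0: B.
Distance 1: D, E, H.
Distance 2: I, J — contains I.

2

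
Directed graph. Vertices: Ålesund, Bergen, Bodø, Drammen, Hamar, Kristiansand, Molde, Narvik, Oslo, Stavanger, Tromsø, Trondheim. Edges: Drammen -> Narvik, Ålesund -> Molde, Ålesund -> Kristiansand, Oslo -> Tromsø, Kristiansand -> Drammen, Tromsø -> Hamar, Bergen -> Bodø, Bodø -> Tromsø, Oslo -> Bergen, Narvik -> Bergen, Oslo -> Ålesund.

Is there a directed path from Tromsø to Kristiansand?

Explore from Tromsø.
Distance 1: reach Hamar.
The search from Tromsø is exhausted; no directed path reaches Kristiansand.

No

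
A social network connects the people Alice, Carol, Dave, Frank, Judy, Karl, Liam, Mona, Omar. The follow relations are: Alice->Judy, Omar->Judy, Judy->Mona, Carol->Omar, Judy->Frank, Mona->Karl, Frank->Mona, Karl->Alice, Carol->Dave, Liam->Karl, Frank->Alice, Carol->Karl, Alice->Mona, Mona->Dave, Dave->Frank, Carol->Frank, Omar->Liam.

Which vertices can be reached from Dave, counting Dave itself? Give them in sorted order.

Start at Dave.
Its neighbours: Frank.
Then their neighbours: Alice, Mona.
Then next layer: Judy, Karl.
Nothing further is reachable.

Alice, Dave, Frank, Judy, Karl, Mona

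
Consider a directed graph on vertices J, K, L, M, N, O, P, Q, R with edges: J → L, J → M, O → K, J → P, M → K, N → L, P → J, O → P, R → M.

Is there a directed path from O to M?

Explore from O.
Distance 1: reach K, P.
Distance 2: reach J.
Distance 3: reach L, M.
Found M.

Yes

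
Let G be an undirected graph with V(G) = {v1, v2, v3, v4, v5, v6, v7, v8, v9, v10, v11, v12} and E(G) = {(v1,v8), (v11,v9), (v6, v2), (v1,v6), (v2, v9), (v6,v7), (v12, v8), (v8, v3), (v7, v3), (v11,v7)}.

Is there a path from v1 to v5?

Explore from v1.
Distance 1: reach v6, v8.
Distance 2: reach v2, v3, v7, v12.
Distance 3: reach v9, v11.
The search is exhausted without reaching v5; it lies in a different component.

No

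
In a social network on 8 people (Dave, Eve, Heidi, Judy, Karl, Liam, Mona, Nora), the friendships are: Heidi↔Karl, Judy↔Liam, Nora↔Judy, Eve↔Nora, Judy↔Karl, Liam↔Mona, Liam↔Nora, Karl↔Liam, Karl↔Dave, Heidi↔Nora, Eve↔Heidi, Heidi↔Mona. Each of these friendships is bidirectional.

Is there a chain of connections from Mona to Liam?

Explore from Mona.
Distance 1: reach Heidi, Liam.
Found Liam.

Yes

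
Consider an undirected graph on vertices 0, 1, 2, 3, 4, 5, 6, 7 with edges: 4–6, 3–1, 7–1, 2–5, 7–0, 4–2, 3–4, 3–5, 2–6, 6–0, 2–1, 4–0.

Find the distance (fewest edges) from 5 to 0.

3

Distance 0: 5.
Distance 1: 2, 3.
Distance 2: 1, 4, 6.
Distance 3: 0, 7 — contains 0.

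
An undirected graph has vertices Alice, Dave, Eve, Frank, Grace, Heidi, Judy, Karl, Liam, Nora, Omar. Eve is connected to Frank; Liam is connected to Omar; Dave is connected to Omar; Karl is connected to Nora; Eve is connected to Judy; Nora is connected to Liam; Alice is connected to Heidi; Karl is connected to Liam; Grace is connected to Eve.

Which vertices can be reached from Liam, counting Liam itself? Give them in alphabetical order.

Start at Liam.
Its neighbours: Karl, Nora, Omar.
Then their neighbours: Dave.
Nothing further is reachable.

Dave, Karl, Liam, Nora, Omar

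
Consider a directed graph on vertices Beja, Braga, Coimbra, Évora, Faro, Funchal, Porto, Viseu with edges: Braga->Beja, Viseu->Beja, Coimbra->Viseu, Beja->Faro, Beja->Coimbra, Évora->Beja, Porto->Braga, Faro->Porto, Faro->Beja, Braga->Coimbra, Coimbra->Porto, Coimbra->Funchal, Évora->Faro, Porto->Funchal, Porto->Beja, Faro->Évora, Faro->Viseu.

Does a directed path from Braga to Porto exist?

Explore from Braga.
Distance 1: reach Beja, Coimbra.
Distance 2: reach Faro, Funchal, Porto, Viseu.
Found Porto.

Yes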